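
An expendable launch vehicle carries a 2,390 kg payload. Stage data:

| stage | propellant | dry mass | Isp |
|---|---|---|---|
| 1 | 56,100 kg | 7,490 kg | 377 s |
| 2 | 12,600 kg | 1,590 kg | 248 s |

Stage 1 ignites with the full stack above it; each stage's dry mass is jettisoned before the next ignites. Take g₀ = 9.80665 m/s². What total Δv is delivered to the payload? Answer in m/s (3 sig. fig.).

Ignition mass of stage 1 = 56,100+7,490 + 12,600+1,590 + 2,390 = 80,170 kg.
Stage 1: m₀ = 80,170 kg, m_f = 80,170 − 56,100 = 24,070 kg; Δv = 377×9.80665×ln(3.331) = 3697.1×1.2032 ≈ 4448 m/s.
Stage 2: m₀ = 16,580 kg, m_f = 16,580 − 12,600 = 3,980 kg; Δv = 248×9.80665×ln(4.166) = 2432.0×1.4269 ≈ 3470 m/s.
Total Δv = 4448 + 3470 = 7918 m/s.

Δv ≈ 7920 m/s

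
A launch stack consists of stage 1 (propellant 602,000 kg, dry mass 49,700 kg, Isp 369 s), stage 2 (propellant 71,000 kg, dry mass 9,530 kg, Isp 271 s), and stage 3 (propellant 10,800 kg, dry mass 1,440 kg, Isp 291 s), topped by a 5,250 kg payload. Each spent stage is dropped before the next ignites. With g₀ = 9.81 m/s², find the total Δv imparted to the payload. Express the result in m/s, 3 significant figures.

Ignition mass of stage 1 = 602,000+49,700 + 71,000+9,530 + 10,800+1,440 + 5,250 = 749,720 kg.
Stage 1: m₀ = 749,720 kg, m_f = 749,720 − 602,000 = 147,720 kg; Δv = 369×9.81×ln(5.075) = 3619.9×1.6244 ≈ 5880 m/s.
Stage 2: m₀ = 98,020 kg, m_f = 98,020 − 71,000 = 27,020 kg; Δv = 271×9.81×ln(3.628) = 2658.5×1.2886 ≈ 3426 m/s.
Stage 3: m₀ = 17,490 kg, m_f = 17,490 − 10,800 = 6,690 kg; Δv = 291×9.81×ln(2.614) = 2854.7×0.9610 ≈ 2743 m/s.
Total Δv = 5880 + 3426 + 2743 = 12049 m/s.

Δv ≈ 12000 m/s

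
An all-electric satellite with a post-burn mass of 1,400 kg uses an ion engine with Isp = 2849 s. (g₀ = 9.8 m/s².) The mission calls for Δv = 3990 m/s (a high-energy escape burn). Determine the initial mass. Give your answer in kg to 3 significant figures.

initial mass ≈ 1620 kg

v_e = Isp · g₀ = 2849 × 9.8 = 27920.2 m/s.
From the ideal rocket equation, m₀/m_f = exp(Δv / v_e) = exp(3990 / 27920.2) = exp(0.1429) = 1.1536.
m₀ = m_f × 1.1536 = 1,400 × 1.1536 = 1,615.04 kg.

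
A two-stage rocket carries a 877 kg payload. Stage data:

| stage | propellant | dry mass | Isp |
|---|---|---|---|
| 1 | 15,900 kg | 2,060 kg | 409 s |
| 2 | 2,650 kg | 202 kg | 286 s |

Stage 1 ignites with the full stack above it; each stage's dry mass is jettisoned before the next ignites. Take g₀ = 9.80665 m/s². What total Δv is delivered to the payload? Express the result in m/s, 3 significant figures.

Ignition mass of stage 1 = 15,900+2,060 + 2,650+202 + 877 = 21,689 kg.
Stage 1: m₀ = 21,689 kg, m_f = 21,689 − 15,900 = 5,789 kg; Δv = 409×9.80665×ln(3.747) = 4010.9×1.3208 ≈ 5298 m/s.
Stage 2: m₀ = 3,729 kg, m_f = 3,729 − 2,650 = 1,079 kg; Δv = 286×9.80665×ln(3.456) = 2804.7×1.2401 ≈ 3478 m/s.
Total Δv = 5298 + 3478 = 8776 m/s.

Δv ≈ 8780 m/s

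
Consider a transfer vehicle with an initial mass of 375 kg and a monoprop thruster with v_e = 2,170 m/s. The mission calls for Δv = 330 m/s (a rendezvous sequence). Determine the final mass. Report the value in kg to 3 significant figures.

final mass ≈ 322 kg

m₀/m_f = exp(Δv / v_e) = exp(330 / 2170.0) = exp(0.1521) = 1.1642.
m_f = m₀ / 1.1642 = 375 / 1.1642 = 322.11 kg.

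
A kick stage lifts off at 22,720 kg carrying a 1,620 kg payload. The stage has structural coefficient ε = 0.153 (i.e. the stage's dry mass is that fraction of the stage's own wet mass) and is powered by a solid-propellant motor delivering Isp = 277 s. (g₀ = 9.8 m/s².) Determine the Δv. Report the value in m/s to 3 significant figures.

Stage wet mass = m₀ − payload = 22,720 − 1,620 = 21,100 kg.
Stage dry mass = ε × stage wet mass = 0.153 × 21,100 = 3,228.3 kg.
Burnout mass m_f = stage dry + payload = 3,228.3 + 1,620 = 4,848.3 kg.
v_e = Isp · g₀ = 277 × 9.8 = 2714.6 m/s.
Using Δv = v_e ln(m₀/m_f): Δv = v_e · ln(22,720/4,848.3) = 2714.6 × ln(4.686) = 2714.6 × 1.5446 ≈ 4193 m/s.

Δv ≈ 4190 m/s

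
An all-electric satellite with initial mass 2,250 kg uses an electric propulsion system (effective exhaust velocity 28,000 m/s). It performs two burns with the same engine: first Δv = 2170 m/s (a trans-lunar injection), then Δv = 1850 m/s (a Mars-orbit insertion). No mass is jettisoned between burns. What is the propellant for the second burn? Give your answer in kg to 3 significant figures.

propellant for the second burn ≈ 133 kg

After the first burn: m = 2250 × exp(−2170/28000.0) = 2250 × 0.92543 = 2,082.22 kg.
After the second burn: m = 2,082.22 × exp(−1850/28000.0) = 2,082.22 × 0.93606 = 1,949.08 kg.
Second-burn propellant = 2,082.22 − 1,949.08 = 133.14 kg.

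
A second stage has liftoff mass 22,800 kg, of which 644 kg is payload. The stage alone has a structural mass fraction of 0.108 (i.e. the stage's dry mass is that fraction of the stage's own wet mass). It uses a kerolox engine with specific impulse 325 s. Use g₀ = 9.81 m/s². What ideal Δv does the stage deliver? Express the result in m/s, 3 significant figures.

Δv ≈ 6430 m/s

Stage wet mass = m₀ − payload = 22,800 − 644 = 22,156 kg.
Stage dry mass = ε × stage wet mass = 0.108 × 22,156 = 2,392.85 kg.
Burnout mass m_f = stage dry + payload = 2,392.85 + 644 = 3,036.85 kg.
v_e = Isp · g₀ = 325 × 9.81 = 3188.2 m/s.
By the Tsiolkovsky rocket equation, Δv = v_e · ln(22,800/3,036.85) = 3188.2 × ln(7.508) = 3188.2 × 2.0159 ≈ 6427 m/s.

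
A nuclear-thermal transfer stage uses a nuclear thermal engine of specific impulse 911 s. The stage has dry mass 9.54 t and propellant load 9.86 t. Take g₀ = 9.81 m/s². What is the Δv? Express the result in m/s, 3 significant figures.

Δv ≈ 6340 m/s

v_e = Isp · g₀ = 911 × 9.81 = 8936.9 m/s.
m₀ = m_dry + m_prop = 9.54 + 9.86 = 19.4 t.
Using Δv = v_e ln(m₀/m_f): Δv = v_e · ln(m₀/m_f) = 8936.9 × ln(2.034) = 8936.9 × 0.7098 ≈ 6343.2 m/s.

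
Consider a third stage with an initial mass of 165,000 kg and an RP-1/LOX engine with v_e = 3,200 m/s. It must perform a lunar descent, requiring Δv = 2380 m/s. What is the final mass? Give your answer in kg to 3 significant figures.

final mass ≈ 78400 kg

m₀/m_f = exp(Δv / v_e) = exp(2380 / 3200.0) = exp(0.7438) = 2.1038.
m_f = m₀ / 2.1038 = 165,000 / 2.1038 = 78,429.5 kg.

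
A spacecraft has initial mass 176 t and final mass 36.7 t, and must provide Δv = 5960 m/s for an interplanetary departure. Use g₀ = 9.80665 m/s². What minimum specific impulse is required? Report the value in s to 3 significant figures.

Isp ≈ 388 s

ln(m₀/m_f) = ln(176000/36700) = ln(4.796) = 1.5677.
v_e = Δv / ln(m₀/m_f) = 5960 / 1.5677 = 3801.7 m/s.
Isp = v_e / g₀ = 3801.7 / 9.80665 = 387.7 s.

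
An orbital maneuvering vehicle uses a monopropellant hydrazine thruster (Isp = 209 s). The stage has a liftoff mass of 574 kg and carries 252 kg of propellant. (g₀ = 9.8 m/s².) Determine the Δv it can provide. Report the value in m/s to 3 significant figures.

Δv ≈ 1180 m/s

v_e = Isp · g₀ = 209 × 9.8 = 2048.2 m/s.
m_f = m₀ − m_prop = 574 − 252 = 322 kg.
Δv = v_e · ln(m₀/m_f) = 2048.2 × ln(1.783) = 2048.2 × 0.5781 ≈ 1184.0 m/s.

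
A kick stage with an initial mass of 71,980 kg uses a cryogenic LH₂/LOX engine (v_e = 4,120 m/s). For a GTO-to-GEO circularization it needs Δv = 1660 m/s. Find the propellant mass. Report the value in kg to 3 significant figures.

m₀/m_f = exp(Δv / v_e) = exp(1660 / 4120.0) = exp(0.4029) = 1.4962.
m_f = 71,980 / 1.4962 = 48,108.5 kg, so propellant = m₀ − m_f = 71,980 − 48,108.5 = 23,871.5 kg.

propellant mass ≈ 23900 kg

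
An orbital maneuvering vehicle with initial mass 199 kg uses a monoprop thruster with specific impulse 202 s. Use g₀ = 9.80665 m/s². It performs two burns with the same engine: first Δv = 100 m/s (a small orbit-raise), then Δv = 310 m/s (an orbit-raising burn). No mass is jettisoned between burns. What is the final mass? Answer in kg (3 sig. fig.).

v_e = Isp · g₀ = 202 × 9.80665 = 1980.9 m/s.
After the first burn: m = 199 × exp(−100/1980.9) = 199 × 0.95077 = 189.203 kg.
After the second burn: m = 189.203 × exp(−310/1980.9) = 189.203 × 0.85514 = 161.795 kg.

final mass ≈ 162 kg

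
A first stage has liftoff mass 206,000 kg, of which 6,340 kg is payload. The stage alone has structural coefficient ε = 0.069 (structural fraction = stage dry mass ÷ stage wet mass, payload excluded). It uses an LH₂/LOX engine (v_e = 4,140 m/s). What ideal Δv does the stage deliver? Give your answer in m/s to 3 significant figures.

Δv ≈ 9630 m/s

Stage wet mass = m₀ − payload = 206,000 − 6,340 = 199,660 kg.
Stage dry mass = ε × stage wet mass = 0.069 × 199,660 = 13,776.5 kg.
Burnout mass m_f = stage dry + payload = 13,776.5 + 6,340 = 20,116.5 kg.
By the Tsiolkovsky rocket equation, Δv = v_e · ln(206,000/20,116.5) = 4140.0 × ln(10.24) = 4140.0 × 2.3263 ≈ 9631 m/s.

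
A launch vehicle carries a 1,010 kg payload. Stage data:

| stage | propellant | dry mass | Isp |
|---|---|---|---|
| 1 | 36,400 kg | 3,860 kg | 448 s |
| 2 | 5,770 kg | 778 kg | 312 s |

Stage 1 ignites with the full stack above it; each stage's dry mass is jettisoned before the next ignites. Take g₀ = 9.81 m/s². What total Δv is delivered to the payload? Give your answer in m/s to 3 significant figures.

Δv ≈ 10700 m/s

Ignition mass of stage 1 = 36,400+3,860 + 5,770+778 + 1,010 = 47,818 kg.
Stage 1: m₀ = 47,818 kg, m_f = 47,818 − 36,400 = 11,418 kg; Δv = 448×9.81×ln(4.188) = 4394.9×1.4322 ≈ 6294 m/s.
Stage 2: m₀ = 7,558 kg, m_f = 7,558 − 5,770 = 1,788 kg; Δv = 312×9.81×ln(4.227) = 3060.7×1.4415 ≈ 4412 m/s.
Total Δv = 6294 + 4412 = 10706 m/s.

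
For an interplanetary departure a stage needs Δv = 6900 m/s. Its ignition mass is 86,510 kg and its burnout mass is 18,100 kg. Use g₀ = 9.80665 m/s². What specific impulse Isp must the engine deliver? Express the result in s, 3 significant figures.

ln(m₀/m_f) = ln(86510/18100) = ln(4.78) = 1.5643.
From the ideal rocket equation, v_e = Δv / ln(m₀/m_f) = 6900 / 1.5643 = 4410.8 m/s.
Isp = v_e / g₀ = 4410.8 / 9.80665 = 449.8 s.

Isp ≈ 450 s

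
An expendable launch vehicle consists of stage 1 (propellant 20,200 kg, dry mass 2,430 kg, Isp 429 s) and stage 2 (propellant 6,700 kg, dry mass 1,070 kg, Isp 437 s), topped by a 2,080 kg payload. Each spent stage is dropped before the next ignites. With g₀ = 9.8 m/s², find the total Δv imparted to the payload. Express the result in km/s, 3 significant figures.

Δv ≈ 8.97 km/s

Ignition mass of stage 1 = 20,200+2,430 + 6,700+1,070 + 2,080 = 32,480 kg.
Stage 1: m₀ = 32,480 kg, m_f = 32,480 − 20,200 = 12,280 kg; Δv = 429×9.8×ln(2.645) = 4204.2×0.9727 ≈ 4089 m/s.
Stage 2: m₀ = 9,850 kg, m_f = 9,850 − 6,700 = 3,150 kg; Δv = 437×9.8×ln(3.127) = 4282.6×1.1401 ≈ 4882 m/s.
Total Δv = 4089 + 4882 = 8971 m/s.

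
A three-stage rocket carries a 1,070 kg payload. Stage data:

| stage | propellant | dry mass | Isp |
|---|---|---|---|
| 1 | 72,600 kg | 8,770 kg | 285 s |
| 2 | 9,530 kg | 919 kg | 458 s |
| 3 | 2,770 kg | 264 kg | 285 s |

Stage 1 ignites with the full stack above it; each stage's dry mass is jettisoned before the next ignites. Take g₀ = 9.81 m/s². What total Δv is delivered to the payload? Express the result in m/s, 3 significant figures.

Ignition mass of stage 1 = 72,600+8,770 + 9,530+919 + 2,770+264 + 1,070 = 95,923 kg.
Stage 1: m₀ = 95,923 kg, m_f = 95,923 − 72,600 = 23,323 kg; Δv = 285×9.81×ln(4.113) = 2795.9×1.4141 ≈ 3954 m/s.
Stage 2: m₀ = 14,553 kg, m_f = 14,553 − 9,530 = 5,023 kg; Δv = 458×9.81×ln(2.897) = 4493.0×1.0638 ≈ 4779 m/s.
Stage 3: m₀ = 4,104 kg, m_f = 4,104 − 2,770 = 1,334 kg; Δv = 285×9.81×ln(3.076) = 2795.9×1.1238 ≈ 3142 m/s.
Total Δv = 3954 + 4779 + 3142 = 11875 m/s.

Δv ≈ 11900 m/s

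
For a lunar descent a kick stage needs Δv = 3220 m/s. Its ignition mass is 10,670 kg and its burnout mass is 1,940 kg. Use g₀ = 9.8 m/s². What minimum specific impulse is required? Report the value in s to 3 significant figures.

ln(m₀/m_f) = ln(10670/1940) = ln(5.5) = 1.7047.
From the ideal rocket equation, v_e = Δv / ln(m₀/m_f) = 3220 / 1.7047 = 1888.8 m/s.
Isp = v_e / g₀ = 1888.8 / 9.8 = 192.7 s.

Isp ≈ 193 s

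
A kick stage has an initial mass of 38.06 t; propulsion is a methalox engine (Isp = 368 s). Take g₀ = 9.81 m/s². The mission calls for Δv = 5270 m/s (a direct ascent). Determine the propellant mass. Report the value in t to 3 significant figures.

v_e = Isp · g₀ = 368 × 9.81 = 3610.1 m/s.
m₀/m_f = exp(Δv / v_e) = exp(5270 / 3610.1) = exp(1.4598) = 4.3051.
m_f = 38.06 / 4.3051 = 8.84068 t, so propellant = m₀ − m_f = 38.06 − 8.84068 = 29.21932 t.

propellant mass ≈ 29.2 t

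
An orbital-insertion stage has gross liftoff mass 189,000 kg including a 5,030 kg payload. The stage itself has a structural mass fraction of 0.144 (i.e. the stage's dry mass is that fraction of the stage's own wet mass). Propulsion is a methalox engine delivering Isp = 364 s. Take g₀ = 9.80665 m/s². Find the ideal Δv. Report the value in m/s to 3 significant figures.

Δv ≈ 6390 m/s

Stage wet mass = m₀ − payload = 189,000 − 5,030 = 183,970 kg.
Stage dry mass = ε × stage wet mass = 0.144 × 183,970 = 26,491.7 kg.
Burnout mass m_f = stage dry + payload = 26,491.7 + 5,030 = 31,521.7 kg.
v_e = Isp · g₀ = 364 × 9.80665 = 3569.6 m/s.
Rocket equation: Δv = v_e · ln(189,000/31,521.7) = 3569.6 × ln(5.996) = 3569.6 × 1.7911 ≈ 6393 m/s.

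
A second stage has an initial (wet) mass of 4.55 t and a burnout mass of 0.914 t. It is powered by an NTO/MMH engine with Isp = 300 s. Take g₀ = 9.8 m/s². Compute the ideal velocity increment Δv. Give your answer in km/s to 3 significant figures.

Δv ≈ 4.72 km/s

v_e = Isp · g₀ = 300 × 9.8 = 2940.0 m/s.
By the Tsiolkovsky rocket equation, Δv = v_e · ln(m₀/m_f) = 2940.0 × ln(4.978) = 2940.0 × 1.6051 ≈ 4718.9 m/s.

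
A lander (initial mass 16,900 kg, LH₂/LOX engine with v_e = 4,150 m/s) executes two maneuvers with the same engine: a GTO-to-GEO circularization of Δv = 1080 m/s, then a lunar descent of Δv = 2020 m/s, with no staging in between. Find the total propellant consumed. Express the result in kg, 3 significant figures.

total propellant consumed ≈ 8890 kg

After the first burn: m = 16900 × exp(−1080/4150.0) = 16900 × 0.77087 = 13,027.7 kg.
After the second burn: m = 13,027.7 × exp(−2020/4150.0) = 13,027.7 × 0.61462 = 8,007.08 kg.
Total propellant = m₀ − m_final = 16900 − 8,007.08 = 8,892.92 kg.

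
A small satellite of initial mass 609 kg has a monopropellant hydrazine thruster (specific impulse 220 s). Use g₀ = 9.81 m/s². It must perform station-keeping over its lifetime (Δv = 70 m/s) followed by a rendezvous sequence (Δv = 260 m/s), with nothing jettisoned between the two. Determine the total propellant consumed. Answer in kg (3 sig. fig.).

v_e = Isp · g₀ = 220 × 9.81 = 2158.2 m/s.
After the first burn: m = 609 × exp(−70/2158.2) = 609 × 0.96809 = 589.567 kg.
After the second burn: m = 589.567 × exp(−260/2158.2) = 589.567 × 0.88650 = 522.651 kg.
Total propellant = m₀ − m_final = 609 − 522.651 = 86.349 kg.

total propellant consumed ≈ 86.3 kg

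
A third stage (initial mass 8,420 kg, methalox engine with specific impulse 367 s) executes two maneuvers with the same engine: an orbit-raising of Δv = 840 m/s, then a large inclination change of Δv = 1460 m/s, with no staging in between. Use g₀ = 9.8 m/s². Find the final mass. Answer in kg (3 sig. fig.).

final mass ≈ 4440 kg

v_e = Isp · g₀ = 367 × 9.8 = 3596.6 m/s.
After the first burn: m = 8420 × exp(−840/3596.6) = 8420 × 0.79171 = 6,666.2 kg.
After the second burn: m = 6,666.2 × exp(−1460/3596.6) = 6,666.2 × 0.66635 = 4,442.02 kg.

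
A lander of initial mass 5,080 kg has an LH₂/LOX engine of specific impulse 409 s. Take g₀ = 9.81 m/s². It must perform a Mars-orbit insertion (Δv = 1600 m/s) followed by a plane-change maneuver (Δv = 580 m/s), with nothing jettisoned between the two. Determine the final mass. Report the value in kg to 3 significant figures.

final mass ≈ 2950 kg

v_e = Isp · g₀ = 409 × 9.81 = 4012.3 m/s.
After the first burn: m = 5080 × exp(−1600/4012.3) = 5080 × 0.67114 = 3,409.39 kg.
After the second burn: m = 3,409.39 × exp(−580/4012.3) = 3,409.39 × 0.86541 = 2,950.52 kg.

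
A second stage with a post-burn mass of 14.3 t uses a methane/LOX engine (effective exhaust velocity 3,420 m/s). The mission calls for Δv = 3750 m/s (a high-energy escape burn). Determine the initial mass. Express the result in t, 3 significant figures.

m₀/m_f = exp(Δv / v_e) = exp(3750 / 3420.0) = exp(1.0965) = 2.9936.
m₀ = m_f × 2.9936 = 14.3 × 2.9936 = 42.8085 t.

initial mass ≈ 42.8 t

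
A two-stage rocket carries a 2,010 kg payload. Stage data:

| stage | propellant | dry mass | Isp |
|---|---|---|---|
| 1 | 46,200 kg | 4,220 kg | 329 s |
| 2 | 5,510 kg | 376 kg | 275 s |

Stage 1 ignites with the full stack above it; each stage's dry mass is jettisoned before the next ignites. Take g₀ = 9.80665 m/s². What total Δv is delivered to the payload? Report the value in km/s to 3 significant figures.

Δv ≈ 8.30 km/s

Ignition mass of stage 1 = 46,200+4,220 + 5,510+376 + 2,010 = 58,316 kg.
Stage 1: m₀ = 58,316 kg, m_f = 58,316 − 46,200 = 12,116 kg; Δv = 329×9.80665×ln(4.813) = 3226.4×1.5713 ≈ 5070 m/s.
Stage 2: m₀ = 7,896 kg, m_f = 7,896 − 5,510 = 2,386 kg; Δv = 275×9.80665×ln(3.309) = 2696.8×1.1967 ≈ 3227 m/s.
Total Δv = 5070 + 3227 = 8297 m/s.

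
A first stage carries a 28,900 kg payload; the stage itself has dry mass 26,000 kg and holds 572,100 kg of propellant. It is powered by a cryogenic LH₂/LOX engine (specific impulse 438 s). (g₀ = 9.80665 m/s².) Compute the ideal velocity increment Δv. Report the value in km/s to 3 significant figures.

Δv ≈ 10.5 km/s

v_e = Isp · g₀ = 438 × 9.80665 = 4295.3 m/s.
m₀ = payload + dry + propellant = 28,900 + 26,000 + 572,100 = 627,000 kg.
m_f = payload + dry = 28,900 + 26,000 = 54,900 kg.
Δv = v_e · ln(m₀/m_f) = 4295.3 × ln(11.42) = 4295.3 × 2.4354 ≈ 10460.9 m/s.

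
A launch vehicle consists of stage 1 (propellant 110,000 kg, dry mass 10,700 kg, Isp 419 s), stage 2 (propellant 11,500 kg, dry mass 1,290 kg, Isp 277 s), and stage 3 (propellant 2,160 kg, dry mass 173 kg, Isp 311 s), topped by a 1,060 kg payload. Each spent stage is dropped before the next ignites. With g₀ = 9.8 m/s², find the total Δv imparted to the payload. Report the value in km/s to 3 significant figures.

Δv ≈ 13.1 km/s

Ignition mass of stage 1 = 110,000+10,700 + 11,500+1,290 + 2,160+173 + 1,060 = 136,883 kg.
Stage 1: m₀ = 136,883 kg, m_f = 136,883 − 110,000 = 26,883 kg; Δv = 419×9.8×ln(5.092) = 4106.2×1.6276 ≈ 6683 m/s.
Stage 2: m₀ = 16,183 kg, m_f = 16,183 − 11,500 = 4,683 kg; Δv = 277×9.8×ln(3.456) = 2714.6×1.2400 ≈ 3366 m/s.
Stage 3: m₀ = 3,393 kg, m_f = 3,393 − 2,160 = 1,233 kg; Δv = 311×9.8×ln(2.752) = 3047.8×1.0123 ≈ 3085 m/s.
Total Δv = 6683 + 3366 + 3085 = 13134 m/s.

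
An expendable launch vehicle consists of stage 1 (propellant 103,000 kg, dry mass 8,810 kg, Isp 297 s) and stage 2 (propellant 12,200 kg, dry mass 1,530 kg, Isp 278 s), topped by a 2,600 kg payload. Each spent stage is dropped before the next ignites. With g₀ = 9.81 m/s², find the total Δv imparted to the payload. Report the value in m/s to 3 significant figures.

Δv ≈ 8490 m/s

Ignition mass of stage 1 = 103,000+8,810 + 12,200+1,530 + 2,600 = 128,140 kg.
Stage 1: m₀ = 128,140 kg, m_f = 128,140 − 103,000 = 25,140 kg; Δv = 297×9.81×ln(5.097) = 2913.6×1.6287 ≈ 4745 m/s.
Stage 2: m₀ = 16,330 kg, m_f = 16,330 − 12,200 = 4,130 kg; Δv = 278×9.81×ln(3.954) = 2727.2×1.3747 ≈ 3749 m/s.
Total Δv = 4745 + 3749 = 8494 m/s.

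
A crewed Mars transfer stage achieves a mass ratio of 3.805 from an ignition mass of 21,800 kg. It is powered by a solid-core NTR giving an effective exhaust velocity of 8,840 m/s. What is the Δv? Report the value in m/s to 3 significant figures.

From the ideal rocket equation, Δv = v_e · ln(3.805) = 8840.0 × 1.3363 ≈ 11813.0 m/s.

Δv ≈ 11800 m/s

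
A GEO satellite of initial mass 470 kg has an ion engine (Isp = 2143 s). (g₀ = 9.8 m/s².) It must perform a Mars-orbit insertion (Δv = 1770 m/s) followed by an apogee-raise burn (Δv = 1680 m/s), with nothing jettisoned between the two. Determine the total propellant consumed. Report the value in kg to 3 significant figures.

total propellant consumed ≈ 71.2 kg

v_e = Isp · g₀ = 2143 × 9.8 = 21001.4 m/s.
After the first burn: m = 470 × exp(−1770/21001.4) = 470 × 0.91917 = 432.01 kg.
After the second burn: m = 432.01 × exp(−1680/21001.4) = 432.01 × 0.92312 = 398.797 kg.
Total propellant = m₀ − m_final = 470 − 398.797 = 71.203 kg.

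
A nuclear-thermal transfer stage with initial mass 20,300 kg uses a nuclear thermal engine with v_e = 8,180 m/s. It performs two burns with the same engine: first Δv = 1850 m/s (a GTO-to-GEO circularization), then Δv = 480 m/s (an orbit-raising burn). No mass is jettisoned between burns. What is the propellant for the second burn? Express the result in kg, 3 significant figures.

propellant for the second burn ≈ 923 kg

After the first burn: m = 20300 × exp(−1850/8180.0) = 20300 × 0.79759 = 16,191.1 kg.
After the second burn: m = 16,191.1 × exp(−480/8180.0) = 16,191.1 × 0.94301 = 15,268.4 kg.
Second-burn propellant = 16,191.1 − 15,268.4 = 922.7 kg.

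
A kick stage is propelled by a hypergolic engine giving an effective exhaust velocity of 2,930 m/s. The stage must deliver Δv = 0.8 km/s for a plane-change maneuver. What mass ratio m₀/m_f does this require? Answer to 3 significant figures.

mass ratio ≈ 1.31

Rocket equation: m₀/m_f = exp(Δv / v_e) = exp(800 / 2930.0) = exp(0.2730) = 1.3139.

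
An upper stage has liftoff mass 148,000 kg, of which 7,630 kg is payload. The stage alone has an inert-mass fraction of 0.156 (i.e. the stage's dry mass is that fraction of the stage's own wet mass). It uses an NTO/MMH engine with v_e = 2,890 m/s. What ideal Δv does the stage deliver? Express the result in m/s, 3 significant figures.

Stage wet mass = m₀ − payload = 148,000 − 7,630 = 140,370 kg.
Stage dry mass = ε × stage wet mass = 0.156 × 140,370 = 21,897.7 kg.
Burnout mass m_f = stage dry + payload = 21,897.7 + 7,630 = 29,527.7 kg.
From the ideal rocket equation, Δv = v_e · ln(148,000/29,527.7) = 2890.0 × ln(5.012) = 2890.0 × 1.6119 ≈ 4658 m/s.

Δv ≈ 4660 m/s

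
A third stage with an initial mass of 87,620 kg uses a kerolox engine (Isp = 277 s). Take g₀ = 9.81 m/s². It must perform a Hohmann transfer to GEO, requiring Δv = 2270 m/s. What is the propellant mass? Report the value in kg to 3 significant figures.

v_e = Isp · g₀ = 277 × 9.81 = 2717.4 m/s.
By the Tsiolkovsky rocket equation, m₀/m_f = exp(Δv / v_e) = exp(2270 / 2717.4) = exp(0.8354) = 2.3057.
m_f = 87,620 / 2.3057 = 38,001.5 kg, so propellant = m₀ − m_f = 87,620 − 38,001.5 = 49,618.5 kg.

propellant mass ≈ 49600 kg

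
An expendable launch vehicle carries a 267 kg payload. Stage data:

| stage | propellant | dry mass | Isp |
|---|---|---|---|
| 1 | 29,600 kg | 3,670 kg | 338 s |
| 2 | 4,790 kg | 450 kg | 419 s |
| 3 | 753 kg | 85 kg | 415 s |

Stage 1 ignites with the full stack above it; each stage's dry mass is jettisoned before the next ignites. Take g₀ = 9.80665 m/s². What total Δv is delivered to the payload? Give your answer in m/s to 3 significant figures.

Δv ≈ 15000 m/s

Ignition mass of stage 1 = 29,600+3,670 + 4,790+450 + 753+85 + 267 = 39,615 kg.
Stage 1: m₀ = 39,615 kg, m_f = 39,615 − 29,600 = 10,015 kg; Δv = 338×9.80665×ln(3.956) = 3314.6×1.3751 ≈ 4558 m/s.
Stage 2: m₀ = 6,345 kg, m_f = 6,345 − 4,790 = 1,555 kg; Δv = 419×9.80665×ln(4.08) = 4109.0×1.4062 ≈ 5778 m/s.
Stage 3: m₀ = 1,105 kg, m_f = 1,105 − 753 = 352 kg; Δv = 415×9.80665×ln(3.139) = 4069.8×1.1440 ≈ 4656 m/s.
Total Δv = 4558 + 5778 + 4656 = 14992 m/s.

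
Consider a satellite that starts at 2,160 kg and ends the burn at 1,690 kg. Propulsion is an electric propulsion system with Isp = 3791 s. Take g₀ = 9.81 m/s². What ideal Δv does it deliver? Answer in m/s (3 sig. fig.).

v_e = Isp · g₀ = 3791 × 9.81 = 37189.7 m/s.
Δv = v_e · ln(m₀/m_f) = 37189.7 × ln(1.278) = 37189.7 × 0.2454 ≈ 9125.6 m/s.

Δv ≈ 9130 m/s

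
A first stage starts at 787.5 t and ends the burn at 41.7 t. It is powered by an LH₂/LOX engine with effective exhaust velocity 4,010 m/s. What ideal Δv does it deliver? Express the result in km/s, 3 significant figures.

By the Tsiolkovsky rocket equation, Δv = v_e · ln(m₀/m_f) = 4010.0 × ln(18.88) = 4010.0 × 2.9384 ≈ 11782.8 m/s.

Δv ≈ 11.8 km/s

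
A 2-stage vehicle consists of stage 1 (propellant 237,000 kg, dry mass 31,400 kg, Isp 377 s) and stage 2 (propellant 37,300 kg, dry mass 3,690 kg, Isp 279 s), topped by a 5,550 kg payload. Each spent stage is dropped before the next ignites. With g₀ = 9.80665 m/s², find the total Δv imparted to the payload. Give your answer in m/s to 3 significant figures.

Ignition mass of stage 1 = 237,000+31,400 + 37,300+3,690 + 5,550 = 314,940 kg.
Stage 1: m₀ = 314,940 kg, m_f = 314,940 − 237,000 = 77,940 kg; Δv = 377×9.80665×ln(4.041) = 3697.1×1.3964 ≈ 5163 m/s.
Stage 2: m₀ = 46,540 kg, m_f = 46,540 − 37,300 = 9,240 kg; Δv = 279×9.80665×ln(5.037) = 2736.1×1.6168 ≈ 4424 m/s.
Total Δv = 5163 + 4424 = 9587 m/s.

Δv ≈ 9590 m/s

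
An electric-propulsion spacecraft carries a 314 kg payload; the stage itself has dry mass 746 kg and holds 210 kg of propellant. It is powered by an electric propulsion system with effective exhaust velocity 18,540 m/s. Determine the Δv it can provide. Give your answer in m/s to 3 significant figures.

Δv ≈ 3350 m/s

m₀ = payload + dry + propellant = 314 + 746 + 210 = 1,270 kg.
m_f = payload + dry = 314 + 746 = 1,060 kg.
Δv = v_e · ln(m₀/m_f) = 18540.0 × ln(1.198) = 18540.0 × 0.1807 ≈ 3351.1 m/s.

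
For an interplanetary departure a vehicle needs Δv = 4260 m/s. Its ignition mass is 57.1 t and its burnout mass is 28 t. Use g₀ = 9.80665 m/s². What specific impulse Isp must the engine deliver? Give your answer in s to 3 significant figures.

Isp ≈ 610 s

ln(m₀/m_f) = ln(57100/28000) = ln(2.039) = 0.7126.
v_e = Δv / ln(m₀/m_f) = 4260 / 0.7126 = 5978.1 m/s.
Isp = v_e / g₀ = 5978.1 / 9.80665 = 609.6 s.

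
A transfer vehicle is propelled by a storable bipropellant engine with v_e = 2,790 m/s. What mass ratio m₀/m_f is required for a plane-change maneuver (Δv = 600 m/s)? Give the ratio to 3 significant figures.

mass ratio ≈ 1.24

Using Δv = v_e ln(m₀/m_f): m₀/m_f = exp(Δv / v_e) = exp(600 / 2790.0) = exp(0.2151) = 1.2399.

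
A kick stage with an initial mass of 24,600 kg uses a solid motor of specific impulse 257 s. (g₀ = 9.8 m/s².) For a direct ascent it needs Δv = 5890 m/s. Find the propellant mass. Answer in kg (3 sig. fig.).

v_e = Isp · g₀ = 257 × 9.8 = 2518.6 m/s.
Rocket equation: m₀/m_f = exp(Δv / v_e) = exp(5890 / 2518.6) = exp(2.3386) = 10.3667.
m_f = 24,600 / 10.3667 = 2,372.98 kg, so propellant = m₀ − m_f = 24,600 − 2,372.98 = 22,227.02 kg.

propellant mass ≈ 22200 kg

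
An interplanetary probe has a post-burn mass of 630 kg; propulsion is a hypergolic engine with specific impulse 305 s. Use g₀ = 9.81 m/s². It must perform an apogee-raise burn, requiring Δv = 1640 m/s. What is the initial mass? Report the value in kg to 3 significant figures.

v_e = Isp · g₀ = 305 × 9.81 = 2992.1 m/s.
From the ideal rocket equation, m₀/m_f = exp(Δv / v_e) = exp(1640 / 2992.1) = exp(0.5481) = 1.7300.
m₀ = m_f × 1.7300 = 630 × 1.7300 = 1,089.9 kg.

initial mass ≈ 1090 kg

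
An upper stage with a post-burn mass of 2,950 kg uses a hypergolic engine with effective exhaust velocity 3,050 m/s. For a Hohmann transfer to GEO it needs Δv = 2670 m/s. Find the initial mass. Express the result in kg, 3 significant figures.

From the ideal rocket equation, m₀/m_f = exp(Δv / v_e) = exp(2670 / 3050.0) = exp(0.8754) = 2.3999.
m₀ = m_f × 2.3999 = 2,950 × 2.3999 = 7,079.71 kg.

initial mass ≈ 7080 kg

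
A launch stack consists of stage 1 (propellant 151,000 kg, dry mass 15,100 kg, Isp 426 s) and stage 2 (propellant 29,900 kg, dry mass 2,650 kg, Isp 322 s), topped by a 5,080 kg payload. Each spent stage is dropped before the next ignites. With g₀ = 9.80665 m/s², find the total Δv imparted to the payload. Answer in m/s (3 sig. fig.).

Δv ≈ 10600 m/s

Ignition mass of stage 1 = 151,000+15,100 + 29,900+2,650 + 5,080 = 203,730 kg.
Stage 1: m₀ = 203,730 kg, m_f = 203,730 − 151,000 = 52,730 kg; Δv = 426×9.80665×ln(3.864) = 4177.6×1.3516 ≈ 5647 m/s.
Stage 2: m₀ = 37,630 kg, m_f = 37,630 − 29,900 = 7,730 kg; Δv = 322×9.80665×ln(4.868) = 3157.7×1.5827 ≈ 4998 m/s.
Total Δv = 5647 + 4998 = 10645 m/s.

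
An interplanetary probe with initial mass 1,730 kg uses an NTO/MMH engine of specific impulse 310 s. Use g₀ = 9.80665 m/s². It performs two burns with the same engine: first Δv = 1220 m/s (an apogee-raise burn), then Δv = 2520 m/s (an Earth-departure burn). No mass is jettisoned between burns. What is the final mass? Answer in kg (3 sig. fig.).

v_e = Isp · g₀ = 310 × 9.80665 = 3040.1 m/s.
After the first burn: m = 1730 × exp(−1220/3040.1) = 1730 × 0.66944 = 1,158.13 kg.
After the second burn: m = 1,158.13 × exp(−2520/3040.1) = 1,158.13 × 0.43652 = 505.547 kg.

final mass ≈ 506 kg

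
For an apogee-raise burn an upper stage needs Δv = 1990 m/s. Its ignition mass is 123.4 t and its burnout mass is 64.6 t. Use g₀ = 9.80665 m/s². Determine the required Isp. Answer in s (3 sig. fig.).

ln(m₀/m_f) = ln(123400/64600) = ln(1.91) = 0.6472.
From the ideal rocket equation, v_e = Δv / ln(m₀/m_f) = 1990 / 0.6472 = 3074.7 m/s.
Isp = v_e / g₀ = 3074.7 / 9.80665 = 313.5 s.

Isp ≈ 314 s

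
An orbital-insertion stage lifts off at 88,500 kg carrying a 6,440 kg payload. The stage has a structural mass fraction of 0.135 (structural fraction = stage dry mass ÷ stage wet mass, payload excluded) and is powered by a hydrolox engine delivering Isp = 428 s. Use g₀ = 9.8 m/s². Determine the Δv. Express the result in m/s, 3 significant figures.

Δv ≈ 6790 m/s

Stage wet mass = m₀ − payload = 88,500 − 6,440 = 82,060 kg.
Stage dry mass = ε × stage wet mass = 0.135 × 82,060 = 11,078.1 kg.
Burnout mass m_f = stage dry + payload = 11,078.1 + 6,440 = 17,518.1 kg.
v_e = Isp · g₀ = 428 × 9.8 = 4194.4 m/s.
Δv = v_e · ln(88,500/17,518.1) = 4194.4 × ln(5.052) = 4194.4 × 1.6198 ≈ 6794 m/s.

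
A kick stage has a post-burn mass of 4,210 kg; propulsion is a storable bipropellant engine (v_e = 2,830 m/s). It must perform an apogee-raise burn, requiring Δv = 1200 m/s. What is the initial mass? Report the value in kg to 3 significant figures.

m₀/m_f = exp(Δv / v_e) = exp(1200 / 2830.0) = exp(0.4240) = 1.5281.
m₀ = m_f × 1.5281 = 4,210 × 1.5281 = 6,433.3 kg.

initial mass ≈ 6430 kg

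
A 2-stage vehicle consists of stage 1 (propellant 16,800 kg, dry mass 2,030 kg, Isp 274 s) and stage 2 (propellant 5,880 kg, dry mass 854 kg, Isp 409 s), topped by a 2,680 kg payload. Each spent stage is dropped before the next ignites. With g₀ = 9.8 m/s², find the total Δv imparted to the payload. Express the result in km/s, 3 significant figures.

Ignition mass of stage 1 = 16,800+2,030 + 5,880+854 + 2,680 = 28,244 kg.
Stage 1: m₀ = 28,244 kg, m_f = 28,244 − 16,800 = 11,444 kg; Δv = 274×9.8×ln(2.468) = 2685.2×0.9034 ≈ 2426 m/s.
Stage 2: m₀ = 9,414 kg, m_f = 9,414 − 5,880 = 3,534 kg; Δv = 409×9.8×ln(2.664) = 4008.2×0.9798 ≈ 3927 m/s.
Total Δv = 2426 + 3927 = 6353 m/s.

Δv ≈ 6.35 km/s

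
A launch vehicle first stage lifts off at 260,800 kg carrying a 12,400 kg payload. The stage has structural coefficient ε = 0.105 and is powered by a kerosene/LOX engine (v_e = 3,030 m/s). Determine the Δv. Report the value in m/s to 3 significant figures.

Δv ≈ 5800 m/s

Stage wet mass = m₀ − payload = 260,800 − 12,400 = 248,400 kg.
Stage dry mass = ε × stage wet mass = 0.105 × 248,400 = 26,082 kg.
Burnout mass m_f = stage dry + payload = 26,082 + 12,400 = 38,482 kg.
Δv = v_e · ln(260,800/38,482) = 3030.0 × ln(6.777) = 3030.0 × 1.9136 ≈ 5798 m/s.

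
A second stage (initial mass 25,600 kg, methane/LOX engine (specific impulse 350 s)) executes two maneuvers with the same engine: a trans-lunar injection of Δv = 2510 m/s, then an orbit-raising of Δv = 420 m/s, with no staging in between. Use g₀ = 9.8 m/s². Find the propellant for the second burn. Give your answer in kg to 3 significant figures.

v_e = Isp · g₀ = 350 × 9.8 = 3430.0 m/s.
After the first burn: m = 25600 × exp(−2510/3430.0) = 25600 × 0.48105 = 12,314.9 kg.
After the second burn: m = 12,314.9 × exp(−420/3430.0) = 12,314.9 × 0.88475 = 10,895.6 kg.
Second-burn propellant = 12,314.9 − 10,895.6 = 1,419.3 kg.

propellant for the second burn ≈ 1420 kg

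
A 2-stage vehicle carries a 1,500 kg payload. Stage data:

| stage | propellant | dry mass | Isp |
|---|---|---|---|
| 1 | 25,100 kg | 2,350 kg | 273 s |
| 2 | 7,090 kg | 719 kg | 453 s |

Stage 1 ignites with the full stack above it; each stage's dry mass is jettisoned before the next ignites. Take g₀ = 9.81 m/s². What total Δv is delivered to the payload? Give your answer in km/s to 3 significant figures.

Δv ≈ 9.45 km/s

Ignition mass of stage 1 = 25,100+2,350 + 7,090+719 + 1,500 = 36,759 kg.
Stage 1: m₀ = 36,759 kg, m_f = 36,759 − 25,100 = 11,659 kg; Δv = 273×9.81×ln(3.153) = 2678.1×1.1483 ≈ 3075 m/s.
Stage 2: m₀ = 9,309 kg, m_f = 9,309 − 7,090 = 2,219 kg; Δv = 453×9.81×ln(4.195) = 4443.9×1.4339 ≈ 6372 m/s.
Total Δv = 3075 + 6372 = 9447 m/s.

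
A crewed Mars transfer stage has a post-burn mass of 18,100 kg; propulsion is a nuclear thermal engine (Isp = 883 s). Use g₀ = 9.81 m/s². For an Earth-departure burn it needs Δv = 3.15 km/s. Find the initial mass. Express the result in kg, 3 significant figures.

initial mass ≈ 26000 kg

v_e = Isp · g₀ = 883 × 9.81 = 8662.2 m/s.
m₀/m_f = exp(Δv / v_e) = exp(3150 / 8662.2) = exp(0.3636) = 1.4386.
m₀ = m_f × 1.4386 = 18,100 × 1.4386 = 26,038.7 kg.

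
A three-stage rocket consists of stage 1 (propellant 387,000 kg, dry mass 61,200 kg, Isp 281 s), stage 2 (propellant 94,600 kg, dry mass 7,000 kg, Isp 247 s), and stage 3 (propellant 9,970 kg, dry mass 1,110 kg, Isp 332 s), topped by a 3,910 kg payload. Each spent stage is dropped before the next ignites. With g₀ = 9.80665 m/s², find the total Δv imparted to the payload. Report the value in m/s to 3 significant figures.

Ignition mass of stage 1 = 387,000+61,200 + 94,600+7,000 + 9,970+1,110 + 3,910 = 564,790 kg.
Stage 1: m₀ = 564,790 kg, m_f = 564,790 − 387,000 = 177,790 kg; Δv = 281×9.80665×ln(3.177) = 2755.7×1.1559 ≈ 3185 m/s.
Stage 2: m₀ = 116,590 kg, m_f = 116,590 − 94,600 = 21,990 kg; Δv = 247×9.80665×ln(5.302) = 2422.2×1.6681 ≈ 4040 m/s.
Stage 3: m₀ = 14,990 kg, m_f = 14,990 − 9,970 = 5,020 kg; Δv = 332×9.80665×ln(2.986) = 3255.8×1.0940 ≈ 3562 m/s.
Total Δv = 3185 + 4040 + 3562 = 10787 m/s.

Δv ≈ 10800 m/s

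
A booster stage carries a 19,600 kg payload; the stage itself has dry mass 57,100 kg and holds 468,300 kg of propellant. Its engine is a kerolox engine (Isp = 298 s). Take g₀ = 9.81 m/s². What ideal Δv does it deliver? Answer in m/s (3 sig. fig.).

Δv ≈ 5730 m/s

v_e = Isp · g₀ = 298 × 9.81 = 2923.4 m/s.
m₀ = payload + dry + propellant = 19,600 + 57,100 + 468,300 = 545,000 kg.
m_f = payload + dry = 19,600 + 57,100 = 76,700 kg.
Δv = v_e · ln(m₀/m_f) = 2923.4 × ln(7.106) = 2923.4 × 1.9609 ≈ 5732.4 m/s.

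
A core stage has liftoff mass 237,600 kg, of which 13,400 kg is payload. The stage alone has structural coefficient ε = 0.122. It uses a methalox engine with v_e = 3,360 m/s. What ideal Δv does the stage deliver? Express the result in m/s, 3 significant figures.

Δv ≈ 5920 m/s

Stage wet mass = m₀ − payload = 237,600 − 13,400 = 224,200 kg.
Stage dry mass = ε × stage wet mass = 0.122 × 224,200 = 27,352.4 kg.
Burnout mass m_f = stage dry + payload = 27,352.4 + 13,400 = 40,752.4 kg.
By the Tsiolkovsky rocket equation, Δv = v_e · ln(237,600/40,752.4) = 3360.0 × ln(5.83) = 3360.0 × 1.7631 ≈ 5924 m/s.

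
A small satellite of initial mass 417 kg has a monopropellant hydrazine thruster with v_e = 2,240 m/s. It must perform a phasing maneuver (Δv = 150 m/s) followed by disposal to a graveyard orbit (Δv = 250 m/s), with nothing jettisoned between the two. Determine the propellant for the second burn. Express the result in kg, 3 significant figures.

propellant for the second burn ≈ 41.2 kg

After the first burn: m = 417 × exp(−150/2240.0) = 417 × 0.93523 = 389.991 kg.
After the second burn: m = 389.991 × exp(−250/2240.0) = 389.991 × 0.89440 = 348.808 kg.
Second-burn propellant = 389.991 − 348.808 = 41.183 kg.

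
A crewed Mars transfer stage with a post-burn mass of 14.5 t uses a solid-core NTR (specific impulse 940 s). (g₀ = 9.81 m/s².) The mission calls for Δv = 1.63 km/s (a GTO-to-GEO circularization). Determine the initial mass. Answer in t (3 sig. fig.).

initial mass ≈ 17.3 t

v_e = Isp · g₀ = 940 × 9.81 = 9221.4 m/s.
m₀/m_f = exp(Δv / v_e) = exp(1630 / 9221.4) = exp(0.1768) = 1.1933.
m₀ = m_f × 1.1933 = 14.5 × 1.1933 = 17.3029 t.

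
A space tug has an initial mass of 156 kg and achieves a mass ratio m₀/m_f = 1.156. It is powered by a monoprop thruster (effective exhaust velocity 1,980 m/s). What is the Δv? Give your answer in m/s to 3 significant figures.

By the Tsiolkovsky rocket equation, Δv = v_e · ln(1.156) = 1980.0 × 0.1450 ≈ 287.0 m/s.

Δv ≈ 287 m/s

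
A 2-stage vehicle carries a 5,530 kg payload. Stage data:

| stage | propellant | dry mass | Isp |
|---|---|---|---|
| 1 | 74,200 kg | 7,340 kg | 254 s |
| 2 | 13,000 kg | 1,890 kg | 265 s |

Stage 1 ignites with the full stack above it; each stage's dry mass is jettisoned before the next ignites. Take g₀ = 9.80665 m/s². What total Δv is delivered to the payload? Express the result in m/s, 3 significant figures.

Δv ≈ 5870 m/s

Ignition mass of stage 1 = 74,200+7,340 + 13,000+1,890 + 5,530 = 101,960 kg.
Stage 1: m₀ = 101,960 kg, m_f = 101,960 − 74,200 = 27,760 kg; Δv = 254×9.80665×ln(3.673) = 2490.9×1.3010 ≈ 3241 m/s.
Stage 2: m₀ = 20,420 kg, m_f = 20,420 − 13,000 = 7,420 kg; Δv = 265×9.80665×ln(2.752) = 2598.8×1.0123 ≈ 2631 m/s.
Total Δv = 3241 + 2631 = 5872 m/s.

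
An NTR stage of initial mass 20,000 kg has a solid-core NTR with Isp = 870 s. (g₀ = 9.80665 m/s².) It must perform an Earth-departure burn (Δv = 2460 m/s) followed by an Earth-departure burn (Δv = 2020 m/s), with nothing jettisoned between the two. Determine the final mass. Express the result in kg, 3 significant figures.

final mass ≈ 11800 kg

v_e = Isp · g₀ = 870 × 9.80665 = 8531.8 m/s.
After the first burn: m = 20000 × exp(−2460/8531.8) = 20000 × 0.74951 = 14,990.2 kg.
After the second burn: m = 14,990.2 × exp(−2020/8531.8) = 14,990.2 × 0.78918 = 11,830 kg.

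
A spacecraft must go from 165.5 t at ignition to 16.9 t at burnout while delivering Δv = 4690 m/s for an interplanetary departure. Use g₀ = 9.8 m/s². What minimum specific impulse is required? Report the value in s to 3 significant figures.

Isp ≈ 210 s

ln(m₀/m_f) = ln(165500/16900) = ln(9.793) = 2.2817.
v_e = Δv / ln(m₀/m_f) = 4690 / 2.2817 = 2055.5 m/s.
Isp = v_e / g₀ = 2055.5 / 9.8 = 209.7 s.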